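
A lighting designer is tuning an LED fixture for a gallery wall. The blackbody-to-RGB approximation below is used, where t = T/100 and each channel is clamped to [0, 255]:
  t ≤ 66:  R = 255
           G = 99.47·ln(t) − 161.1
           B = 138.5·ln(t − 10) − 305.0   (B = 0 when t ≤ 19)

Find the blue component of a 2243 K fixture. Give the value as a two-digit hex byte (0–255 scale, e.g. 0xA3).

0x2C

t = 2243/100 = 22.43; the t ≤ 66 branch applies.
B = 138.5·ln(22.43 − 10) − 305.0 = 138.5·ln 12.43 − 305.0 = 138.5·2.5201 − 305.0 = 44.036.
Rounded: 44; in hex, 0x2C.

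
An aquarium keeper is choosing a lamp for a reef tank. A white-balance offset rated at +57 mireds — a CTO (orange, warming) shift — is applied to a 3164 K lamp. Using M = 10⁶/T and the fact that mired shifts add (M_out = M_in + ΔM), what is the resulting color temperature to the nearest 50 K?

2700 K

M_in = 10⁶/3164 = 316.06 mireds.
M_out = 316.06 + (+57) = 373.06 mireds.
T_out = 10⁶/373.06 = 2680.6 K → 2700 K.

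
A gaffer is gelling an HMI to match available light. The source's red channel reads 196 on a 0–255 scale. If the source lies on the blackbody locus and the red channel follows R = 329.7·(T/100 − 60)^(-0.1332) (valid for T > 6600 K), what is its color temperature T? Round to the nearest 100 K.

11000 K

(t − 60)^(-0.1332) = 196/329.7 = 0.59448.
t − 60 = 0.59448^(1/-0.1332) = 0.59448^(-7.508) = 49.621, so t = 109.621.
T = 100·t = 10962 K → 11000 K to the nearest 100 K.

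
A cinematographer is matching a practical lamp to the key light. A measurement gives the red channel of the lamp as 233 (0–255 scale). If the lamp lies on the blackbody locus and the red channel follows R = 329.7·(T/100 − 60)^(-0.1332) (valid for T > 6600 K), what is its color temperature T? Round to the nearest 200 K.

(t − 60)^(-0.1332) = 233/329.7 = 0.70670.
t − 60 = 0.70670^(1/-0.1332) = 0.70670^(-7.508) = 13.547, so t = 73.547.
T = 100·t = 7355 K → 7400 K to the nearest 200 K.

7400 K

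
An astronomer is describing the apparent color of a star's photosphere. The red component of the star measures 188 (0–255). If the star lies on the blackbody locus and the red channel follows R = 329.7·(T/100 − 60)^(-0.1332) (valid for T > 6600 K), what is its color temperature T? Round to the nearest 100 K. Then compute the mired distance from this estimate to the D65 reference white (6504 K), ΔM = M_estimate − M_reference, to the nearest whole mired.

(t − 60)^(-0.1332) = 188/329.7 = 0.57022.
t − 60 = 0.57022^(1/-0.1332) = 0.57022^(-7.508) = 67.848, so t = 127.848.
T = 100·t = 12785 K → 12800 K to the nearest 100 K.
M_estimate = 10⁶/12800 = 78.12; M_reference = 10⁶/6504 = 153.75.
ΔM = 78.12 − 153.75 = -75.63 → -76 mireds.

-76 mireds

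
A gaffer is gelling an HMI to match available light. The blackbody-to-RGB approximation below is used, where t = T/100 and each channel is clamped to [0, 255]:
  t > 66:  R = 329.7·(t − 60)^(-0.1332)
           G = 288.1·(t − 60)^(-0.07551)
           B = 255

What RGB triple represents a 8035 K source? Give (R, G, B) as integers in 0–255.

(221, 229, 255)

t = 8035/100 = 80.35; the t > 66 branch applies.
R = 329.7·(80.35 − 60)^(-0.1332) = 329.7·20.35^(-0.1332) = 329.7·0.66942 = 220.708.
G = 288.1·(80.35 − 60)^(-0.07551) = 288.1·20.35^(-0.07551) = 288.1·0.79651 = 229.474.
B = 255 by definition for t > 66.
Rounded: (221, 229, 255).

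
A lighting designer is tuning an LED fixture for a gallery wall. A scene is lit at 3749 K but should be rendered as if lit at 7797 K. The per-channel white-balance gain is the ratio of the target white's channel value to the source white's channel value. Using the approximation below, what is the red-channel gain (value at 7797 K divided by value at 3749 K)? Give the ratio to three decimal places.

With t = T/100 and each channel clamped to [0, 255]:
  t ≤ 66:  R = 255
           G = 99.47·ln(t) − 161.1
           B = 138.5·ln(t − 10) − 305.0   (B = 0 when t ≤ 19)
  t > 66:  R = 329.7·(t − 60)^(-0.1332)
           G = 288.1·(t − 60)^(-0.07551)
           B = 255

At 3749 K (t = 37.49):
  R = 255 by definition for t ≤ 66.
At 7797 K (t = 77.97):
  R = 329.7·(77.97 − 60)^(-0.1332) = 329.7·17.97^(-0.1332) = 329.7·0.68060 = 224.395.
Gain = 224.395 / 255.000 = 0.8800 → 0.880.

0.880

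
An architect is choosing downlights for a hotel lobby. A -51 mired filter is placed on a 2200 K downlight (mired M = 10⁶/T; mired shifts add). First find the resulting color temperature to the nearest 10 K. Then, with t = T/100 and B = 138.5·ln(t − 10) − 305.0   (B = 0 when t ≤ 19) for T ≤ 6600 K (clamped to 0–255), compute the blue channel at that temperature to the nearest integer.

M_in = 10⁶/2200 = 454.55; M_out = 454.55 + (-51) = 403.55.
T_out = 10⁶/403.55 = 2478.0 K → 2480 K; t = 24.8.
B = 138.5·ln(24.8 − 10) − 305.0 = 138.5·ln 14.8 − 305.0 = 138.5·2.6946 − 305.0 = 68.206.
Rounded: 68.

68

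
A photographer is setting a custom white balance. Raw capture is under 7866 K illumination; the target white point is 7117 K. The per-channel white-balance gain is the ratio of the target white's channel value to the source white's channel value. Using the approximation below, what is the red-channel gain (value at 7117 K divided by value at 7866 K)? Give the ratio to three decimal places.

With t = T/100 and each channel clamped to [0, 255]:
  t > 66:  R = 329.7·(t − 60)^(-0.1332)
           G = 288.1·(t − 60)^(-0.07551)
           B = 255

At 7866 K (t = 78.66):
  R = 329.7·(78.66 − 60)^(-0.1332) = 329.7·18.66^(-0.1332) = 329.7·0.67720 = 223.272.
At 7117 K (t = 71.17):
  R = 329.7·(71.17 − 60)^(-0.1332) = 329.7·11.17^(-0.1332) = 329.7·0.72510 = 239.066.
Gain = 239.066 / 223.272 = 1.0707 → 1.071.

1.071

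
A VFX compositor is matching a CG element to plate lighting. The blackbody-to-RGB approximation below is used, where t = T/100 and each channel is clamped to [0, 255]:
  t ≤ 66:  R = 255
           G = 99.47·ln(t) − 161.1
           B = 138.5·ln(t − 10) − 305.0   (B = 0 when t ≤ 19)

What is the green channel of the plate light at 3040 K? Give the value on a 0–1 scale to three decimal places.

0.700

t = 3040/100 = 30.4; the t ≤ 66 branch applies.
G = 99.47·ln 30.4 − 161.1 = 99.47·3.4144 − 161.1 = 178.535.
On a 0–1 scale: 178.535/255 = 0.7001 → 0.700.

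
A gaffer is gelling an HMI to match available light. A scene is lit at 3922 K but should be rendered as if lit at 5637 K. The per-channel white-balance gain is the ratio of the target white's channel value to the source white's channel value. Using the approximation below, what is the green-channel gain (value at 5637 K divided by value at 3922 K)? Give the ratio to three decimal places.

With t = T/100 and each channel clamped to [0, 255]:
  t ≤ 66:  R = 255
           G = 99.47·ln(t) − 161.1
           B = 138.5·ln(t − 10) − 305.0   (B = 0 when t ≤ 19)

1.177

At 3922 K (t = 39.22):
  G = 99.47·ln 39.22 − 161.1 = 99.47·3.6692 − 161.1 = 203.874.
At 5637 K (t = 56.37):
  G = 99.47·ln 56.37 − 161.1 = 99.47·4.0319 − 161.1 = 239.957.
Gain = 239.957 / 203.874 = 1.1770 → 1.177.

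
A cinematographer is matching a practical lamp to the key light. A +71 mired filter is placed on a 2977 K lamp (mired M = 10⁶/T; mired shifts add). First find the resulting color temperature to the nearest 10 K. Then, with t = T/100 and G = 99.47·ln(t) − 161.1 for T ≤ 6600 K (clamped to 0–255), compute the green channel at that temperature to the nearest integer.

M_in = 10⁶/2977 = 335.91; M_out = 335.91 + (+71) = 406.91.
T_out = 10⁶/406.91 = 2457.6 K → 2460 K; t = 24.6.
G = 99.47·ln 24.6 − 161.1 = 99.47·3.2027 − 161.1 = 157.477.
Rounded: 157.

157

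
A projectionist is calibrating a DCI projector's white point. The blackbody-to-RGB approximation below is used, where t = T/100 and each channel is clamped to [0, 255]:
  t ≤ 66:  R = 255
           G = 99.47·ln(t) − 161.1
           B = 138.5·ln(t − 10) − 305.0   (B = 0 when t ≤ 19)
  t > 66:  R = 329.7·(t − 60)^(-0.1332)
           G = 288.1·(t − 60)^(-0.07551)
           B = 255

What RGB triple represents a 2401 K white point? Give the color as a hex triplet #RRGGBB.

#FF9B3D

t = 2401/100 = 24.01; the t ≤ 66 branch applies.
R = 255 by definition for t ≤ 66.
G = 99.47·ln 24.01 − 161.1 = 99.47·3.1785 − 161.1 = 155.062.
B = 138.5·ln(24.01 − 10) − 305.0 = 138.5·ln 14.01 − 305.0 = 138.5·2.6398 − 305.0 = 60.608.
Rounded: (255, 155, 61).
In hex: #FF9B3D.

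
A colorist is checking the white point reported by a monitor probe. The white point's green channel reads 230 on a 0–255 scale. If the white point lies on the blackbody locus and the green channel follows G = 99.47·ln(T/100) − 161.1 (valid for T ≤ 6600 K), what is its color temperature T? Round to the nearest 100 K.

ln t = (230 + 161.1) / 99.47 = 3.9318.
t = e^3.9318 = 51.001.
T = 100·t = 5100 K → 5100 K to the nearest 100 K.

5100 K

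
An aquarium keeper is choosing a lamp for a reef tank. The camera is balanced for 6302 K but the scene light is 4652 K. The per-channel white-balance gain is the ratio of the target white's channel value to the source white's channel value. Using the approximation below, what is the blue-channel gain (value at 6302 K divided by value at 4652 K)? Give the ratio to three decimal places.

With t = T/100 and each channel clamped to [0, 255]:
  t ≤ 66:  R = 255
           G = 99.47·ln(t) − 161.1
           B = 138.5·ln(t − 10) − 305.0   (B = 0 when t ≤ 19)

1.267

At 4652 K (t = 46.52):
  B = 138.5·ln(46.52 − 10) − 305.0 = 138.5·ln 36.52 − 305.0 = 138.5·3.5979 − 305.0 = 193.304.
At 6302 K (t = 63.02):
  B = 138.5·ln(63.02 − 10) − 305.0 = 138.5·ln 53.02 − 305.0 = 138.5·3.9707 − 305.0 = 244.938.
Gain = 244.938 / 193.304 = 1.2671 → 1.267.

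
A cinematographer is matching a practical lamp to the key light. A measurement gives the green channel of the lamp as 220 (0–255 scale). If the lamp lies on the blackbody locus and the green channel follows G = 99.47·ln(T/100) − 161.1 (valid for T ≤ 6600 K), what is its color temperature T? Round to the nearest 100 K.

ln t = (220 + 161.1) / 99.47 = 3.8313.
t = e^3.8313 = 46.123.
T = 100·t = 4612 K → 4600 K to the nearest 100 K.

4600 K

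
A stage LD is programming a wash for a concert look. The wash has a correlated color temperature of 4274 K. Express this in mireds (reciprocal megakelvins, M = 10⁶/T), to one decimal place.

234.0 mireds

M = 10⁶ / 4274 = 233.973 → 234.0 mireds.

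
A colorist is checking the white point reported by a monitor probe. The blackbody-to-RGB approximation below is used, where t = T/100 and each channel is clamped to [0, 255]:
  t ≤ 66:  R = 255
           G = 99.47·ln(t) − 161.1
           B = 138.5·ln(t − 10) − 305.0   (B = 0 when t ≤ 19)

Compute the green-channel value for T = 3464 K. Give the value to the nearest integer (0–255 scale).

192

t = 3464/100 = 34.64; the t ≤ 66 branch applies.
G = 99.47·ln 34.64 − 161.1 = 99.47·3.5450 − 161.1 = 191.522.
Rounded: 192.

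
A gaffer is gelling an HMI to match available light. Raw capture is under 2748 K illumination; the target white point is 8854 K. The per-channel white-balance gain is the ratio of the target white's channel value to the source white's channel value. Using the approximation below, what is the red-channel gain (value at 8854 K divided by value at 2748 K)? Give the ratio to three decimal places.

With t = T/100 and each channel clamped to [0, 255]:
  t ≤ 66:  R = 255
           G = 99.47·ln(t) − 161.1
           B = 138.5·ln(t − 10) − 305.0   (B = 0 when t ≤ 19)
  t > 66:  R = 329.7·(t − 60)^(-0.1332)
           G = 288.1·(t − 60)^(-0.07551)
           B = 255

0.827

At 2748 K (t = 27.48):
  R = 255 by definition for t ≤ 66.
At 8854 K (t = 88.54):
  R = 329.7·(88.54 − 60)^(-0.1332) = 329.7·28.54^(-0.1332) = 329.7·0.63993 = 210.985.
Gain = 210.985 / 255.000 = 0.8274 → 0.827.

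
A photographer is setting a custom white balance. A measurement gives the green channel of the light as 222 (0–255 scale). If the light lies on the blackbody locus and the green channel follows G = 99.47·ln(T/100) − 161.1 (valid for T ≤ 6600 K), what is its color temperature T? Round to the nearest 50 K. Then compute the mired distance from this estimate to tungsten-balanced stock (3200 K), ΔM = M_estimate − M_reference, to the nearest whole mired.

ln t = (222 + 161.1) / 99.47 = 3.8514.
t = e^3.8514 = 47.059.
T = 100·t = 4706 K → 4700 K to the nearest 50 K.
M_estimate = 10⁶/4700 = 212.77; M_reference = 10⁶/3200 = 312.50.
ΔM = 212.77 − 312.50 = -99.73 → -100 mireds.

-100 mireds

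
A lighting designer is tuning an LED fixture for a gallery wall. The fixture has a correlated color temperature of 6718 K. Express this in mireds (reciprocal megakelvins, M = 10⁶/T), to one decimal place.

148.9 mireds

M = 10⁶ / 6718 = 148.854 → 148.9 mireds.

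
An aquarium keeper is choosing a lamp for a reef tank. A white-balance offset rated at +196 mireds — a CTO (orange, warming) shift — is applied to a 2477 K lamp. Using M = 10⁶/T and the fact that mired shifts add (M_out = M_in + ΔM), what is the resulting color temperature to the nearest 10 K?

1670 K

M_in = 10⁶/2477 = 403.71 mireds.
M_out = 403.71 + (+196) = 599.71 mireds.
T_out = 10⁶/599.71 = 1667.5 K → 1670 K.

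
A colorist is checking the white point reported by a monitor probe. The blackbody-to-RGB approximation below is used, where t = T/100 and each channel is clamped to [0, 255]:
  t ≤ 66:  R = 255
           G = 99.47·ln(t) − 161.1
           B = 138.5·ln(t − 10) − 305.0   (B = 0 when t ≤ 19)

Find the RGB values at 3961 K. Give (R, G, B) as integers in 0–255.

(255, 205, 164)

t = 3961/100 = 39.61; the t ≤ 66 branch applies.
R = 255 by definition for t ≤ 66.
G = 99.47·ln 39.61 − 161.1 = 99.47·3.6791 − 161.1 = 204.858.
B = 138.5·ln(39.61 − 10) − 305.0 = 138.5·ln 29.61 − 305.0 = 138.5·3.3881 − 305.0 = 164.254.
Rounded: (255, 205, 164).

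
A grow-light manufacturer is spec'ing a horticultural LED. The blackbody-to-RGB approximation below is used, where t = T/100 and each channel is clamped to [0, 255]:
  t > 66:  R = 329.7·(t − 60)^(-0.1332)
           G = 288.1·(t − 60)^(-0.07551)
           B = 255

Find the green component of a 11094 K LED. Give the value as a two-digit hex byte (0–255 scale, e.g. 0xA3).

t = 11094/100 = 110.94; the t > 66 branch applies.
G = 288.1·(110.94 − 60)^(-0.07551) = 288.1·50.94^(-0.07551) = 288.1·0.74319 = 214.113.
Rounded: 214; in hex, 0xD6.

0xD6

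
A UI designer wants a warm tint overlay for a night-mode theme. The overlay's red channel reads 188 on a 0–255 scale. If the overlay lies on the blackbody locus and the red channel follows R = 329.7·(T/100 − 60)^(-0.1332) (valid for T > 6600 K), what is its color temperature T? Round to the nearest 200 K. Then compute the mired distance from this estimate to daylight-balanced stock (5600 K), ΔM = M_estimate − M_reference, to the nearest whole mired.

(t − 60)^(-0.1332) = 188/329.7 = 0.57022.
t − 60 = 0.57022^(1/-0.1332) = 0.57022^(-7.508) = 67.848, so t = 127.848.
T = 100·t = 12785 K → 12800 K to the nearest 200 K.
M_estimate = 10⁶/12800 = 78.12; M_reference = 10⁶/5600 = 178.57.
ΔM = 78.12 − 178.57 = -100.45 → -100 mireds.

-100 mireds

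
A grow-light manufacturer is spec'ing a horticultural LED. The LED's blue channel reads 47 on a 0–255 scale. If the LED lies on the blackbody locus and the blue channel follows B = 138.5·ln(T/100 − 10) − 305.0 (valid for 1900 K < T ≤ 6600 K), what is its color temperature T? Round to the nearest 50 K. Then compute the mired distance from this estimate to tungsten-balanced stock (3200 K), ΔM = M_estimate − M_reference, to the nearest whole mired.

ln(t − 10) = (47 + 305.0) / 138.5 = 2.5415.
t − 10 = e^2.5415 = 12.699, so t = 22.699.
T = 100·t = 2270 K → 2250 K to the nearest 50 K.
M_estimate = 10⁶/2250 = 444.44; M_reference = 10⁶/3200 = 312.50.
ΔM = 444.44 − 312.50 = 131.94 → +132 mireds.

+132 mireds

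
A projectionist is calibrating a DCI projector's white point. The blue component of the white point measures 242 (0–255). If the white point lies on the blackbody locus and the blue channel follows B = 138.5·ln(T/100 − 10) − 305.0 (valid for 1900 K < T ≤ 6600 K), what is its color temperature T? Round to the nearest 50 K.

ln(t − 10) = (242 + 305.0) / 138.5 = 3.9495.
t − 10 = e^3.9495 = 51.907, so t = 61.907.
T = 100·t = 6191 K → 6200 K to the nearest 50 K.

6200 K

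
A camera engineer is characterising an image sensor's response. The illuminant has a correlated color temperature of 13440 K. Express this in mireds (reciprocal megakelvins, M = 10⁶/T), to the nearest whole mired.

74 mireds

M = 10⁶ / 13440 = 74.405 → 74 mireds.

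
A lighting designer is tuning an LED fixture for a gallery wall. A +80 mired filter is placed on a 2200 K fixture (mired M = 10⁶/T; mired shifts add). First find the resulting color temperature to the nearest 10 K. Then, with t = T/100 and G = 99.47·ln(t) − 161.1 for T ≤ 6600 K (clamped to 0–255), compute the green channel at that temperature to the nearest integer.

M_in = 10⁶/2200 = 454.55; M_out = 454.55 + (+80) = 534.55.
T_out = 10⁶/534.55 = 1870.7 K → 1870 K; t = 18.7.
G = 99.47·ln 18.7 − 161.1 = 99.47·2.9285 − 161.1 = 130.200.
Rounded: 130.

130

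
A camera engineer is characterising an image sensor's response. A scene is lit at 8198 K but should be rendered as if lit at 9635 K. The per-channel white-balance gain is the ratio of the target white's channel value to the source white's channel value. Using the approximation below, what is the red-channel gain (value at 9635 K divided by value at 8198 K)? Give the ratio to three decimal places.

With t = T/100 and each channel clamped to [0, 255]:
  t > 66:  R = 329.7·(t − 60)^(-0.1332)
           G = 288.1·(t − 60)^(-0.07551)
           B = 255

At 8198 K (t = 81.98):
  R = 329.7·(81.98 − 60)^(-0.1332) = 329.7·21.98^(-0.1332) = 329.7·0.66259 = 218.454.
At 9635 K (t = 96.35):
  R = 329.7·(96.35 − 60)^(-0.1332) = 329.7·36.35^(-0.1332) = 329.7·0.61964 = 204.296.
Gain = 204.296 / 218.454 = 0.9352 → 0.935.

0.935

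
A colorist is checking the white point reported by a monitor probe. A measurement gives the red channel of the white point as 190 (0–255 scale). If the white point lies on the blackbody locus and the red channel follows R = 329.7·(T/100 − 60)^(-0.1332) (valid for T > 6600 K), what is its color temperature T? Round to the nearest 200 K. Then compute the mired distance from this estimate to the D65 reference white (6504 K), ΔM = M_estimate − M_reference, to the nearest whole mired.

(t − 60)^(-0.1332) = 190/329.7 = 0.57628.
t − 60 = 0.57628^(1/-0.1332) = 0.57628^(-7.508) = 62.667, so t = 122.667.
T = 100·t = 12267 K → 12200 K to the nearest 200 K.
M_estimate = 10⁶/12200 = 81.97; M_reference = 10⁶/6504 = 153.75.
ΔM = 81.97 − 153.75 = -71.78 → -72 mireds.

-72 mireds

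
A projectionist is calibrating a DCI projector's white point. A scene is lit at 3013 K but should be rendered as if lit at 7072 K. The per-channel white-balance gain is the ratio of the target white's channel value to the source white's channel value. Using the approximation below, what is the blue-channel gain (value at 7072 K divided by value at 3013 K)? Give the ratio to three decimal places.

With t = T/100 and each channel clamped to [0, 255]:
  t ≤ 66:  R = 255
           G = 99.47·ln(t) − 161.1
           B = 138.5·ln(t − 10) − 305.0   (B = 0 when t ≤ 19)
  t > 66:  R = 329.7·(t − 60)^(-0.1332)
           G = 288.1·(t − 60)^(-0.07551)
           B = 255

2.301

At 3013 K (t = 30.13):
  B = 138.5·ln(30.13 − 10) − 305.0 = 138.5·ln 20.13 − 305.0 = 138.5·3.0022 − 305.0 = 110.806.
At 7072 K (t = 70.72):
  B = 255 by definition for t > 66.
Gain = 255.000 / 110.806 = 2.3013 → 2.301.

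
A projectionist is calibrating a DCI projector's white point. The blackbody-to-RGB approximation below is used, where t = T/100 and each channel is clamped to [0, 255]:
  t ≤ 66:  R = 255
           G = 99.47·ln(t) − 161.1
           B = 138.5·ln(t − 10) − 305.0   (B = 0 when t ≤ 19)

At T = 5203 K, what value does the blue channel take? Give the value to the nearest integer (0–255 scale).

t = 5203/100 = 52.03; the t ≤ 66 branch applies.
B = 138.5·ln(52.03 − 10) − 305.0 = 138.5·ln 42.03 − 305.0 = 138.5·3.7384 − 305.0 = 212.766.
Rounded: 213.

213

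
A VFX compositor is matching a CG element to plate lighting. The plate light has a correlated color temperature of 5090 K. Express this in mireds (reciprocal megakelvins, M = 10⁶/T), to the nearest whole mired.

M = 10⁶ / 5090 = 196.464 → 196 mireds.

196 mireds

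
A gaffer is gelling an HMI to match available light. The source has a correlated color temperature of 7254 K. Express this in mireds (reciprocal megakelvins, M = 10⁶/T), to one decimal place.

M = 10⁶ / 7254 = 137.855 → 137.9 mireds.

137.9 mireds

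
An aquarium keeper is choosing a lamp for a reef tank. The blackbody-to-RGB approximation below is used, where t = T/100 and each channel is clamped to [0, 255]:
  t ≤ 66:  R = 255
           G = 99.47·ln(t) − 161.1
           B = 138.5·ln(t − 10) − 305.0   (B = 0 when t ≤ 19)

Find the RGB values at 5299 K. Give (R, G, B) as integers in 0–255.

(255, 234, 216)

t = 5299/100 = 52.99; the t ≤ 66 branch applies.
R = 255 by definition for t ≤ 66.
G = 99.47·ln 52.99 − 161.1 = 99.47·3.9701 − 161.1 = 233.806.
B = 138.5·ln(52.99 − 10) − 305.0 = 138.5·ln 42.99 − 305.0 = 138.5·3.7610 − 305.0 = 215.894.
Rounded: (255, 234, 216).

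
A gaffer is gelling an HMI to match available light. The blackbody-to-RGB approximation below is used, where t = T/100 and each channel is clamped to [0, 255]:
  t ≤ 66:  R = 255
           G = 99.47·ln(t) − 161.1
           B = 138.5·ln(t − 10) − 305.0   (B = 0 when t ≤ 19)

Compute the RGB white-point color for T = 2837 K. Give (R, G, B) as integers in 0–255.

(255, 172, 98)

t = 2837/100 = 28.37; the t ≤ 66 branch applies.
R = 255 by definition for t ≤ 66.
G = 99.47·ln 28.37 − 161.1 = 99.47·3.3453 − 161.1 = 171.660.
B = 138.5·ln(28.37 − 10) − 305.0 = 138.5·ln 18.37 − 305.0 = 138.5·2.9107 − 305.0 = 98.135.
Rounded: (255, 172, 98).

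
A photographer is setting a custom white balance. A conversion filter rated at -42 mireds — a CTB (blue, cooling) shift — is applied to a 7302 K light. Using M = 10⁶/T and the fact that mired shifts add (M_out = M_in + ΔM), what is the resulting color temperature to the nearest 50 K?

10550 K

M_in = 10⁶/7302 = 136.95 mireds.
M_out = 136.95 + (-42) = 94.95 mireds.
T_out = 10⁶/94.95 = 10532.0 K → 10550 K.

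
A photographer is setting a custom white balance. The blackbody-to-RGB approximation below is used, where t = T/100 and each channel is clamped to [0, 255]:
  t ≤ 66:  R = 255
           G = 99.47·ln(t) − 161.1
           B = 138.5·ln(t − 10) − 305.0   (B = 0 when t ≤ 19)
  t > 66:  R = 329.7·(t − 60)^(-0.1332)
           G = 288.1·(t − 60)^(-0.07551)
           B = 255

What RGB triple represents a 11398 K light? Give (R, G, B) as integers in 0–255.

(194, 213, 255)

t = 11398/100 = 113.98; the t > 66 branch applies.
R = 329.7·(113.98 − 60)^(-0.1332) = 329.7·53.98^(-0.1332) = 329.7·0.58785 = 193.814.
G = 288.1·(113.98 − 60)^(-0.07551) = 288.1·53.98^(-0.07551) = 288.1·0.73994 = 213.178.
B = 255 by definition for t > 66.
Rounded: (194, 213, 255).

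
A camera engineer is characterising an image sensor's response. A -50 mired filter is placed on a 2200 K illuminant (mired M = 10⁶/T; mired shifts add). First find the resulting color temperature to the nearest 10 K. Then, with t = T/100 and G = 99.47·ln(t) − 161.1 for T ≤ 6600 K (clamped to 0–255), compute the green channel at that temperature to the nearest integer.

M_in = 10⁶/2200 = 454.55; M_out = 454.55 + (-50) = 404.55.
T_out = 10⁶/404.55 = 2471.9 K → 2470 K; t = 24.7.
G = 99.47·ln 24.7 − 161.1 = 99.47·3.2068 − 161.1 = 157.881.
Rounded: 158.

158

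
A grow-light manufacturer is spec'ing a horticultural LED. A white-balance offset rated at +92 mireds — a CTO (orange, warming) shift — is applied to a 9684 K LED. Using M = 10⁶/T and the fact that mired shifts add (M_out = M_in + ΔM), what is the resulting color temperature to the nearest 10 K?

M_in = 10⁶/9684 = 103.26 mireds.
M_out = 103.26 + (+92) = 195.26 mireds.
T_out = 10⁶/195.26 = 5121.3 K → 5120 K.

5120 K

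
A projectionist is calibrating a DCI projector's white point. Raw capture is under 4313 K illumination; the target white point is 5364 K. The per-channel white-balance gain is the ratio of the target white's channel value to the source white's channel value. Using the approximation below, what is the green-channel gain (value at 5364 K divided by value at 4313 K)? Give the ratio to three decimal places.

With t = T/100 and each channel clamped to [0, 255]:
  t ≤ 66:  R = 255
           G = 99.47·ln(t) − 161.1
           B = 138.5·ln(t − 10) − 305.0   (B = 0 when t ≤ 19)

1.102

At 4313 K (t = 43.13):
  G = 99.47·ln 43.13 − 161.1 = 99.47·3.7642 − 161.1 = 213.327.
At 5364 K (t = 53.64):
  G = 99.47·ln 53.64 − 161.1 = 99.47·3.9823 − 161.1 = 235.019.
Gain = 235.019 / 213.327 = 1.1017 → 1.102.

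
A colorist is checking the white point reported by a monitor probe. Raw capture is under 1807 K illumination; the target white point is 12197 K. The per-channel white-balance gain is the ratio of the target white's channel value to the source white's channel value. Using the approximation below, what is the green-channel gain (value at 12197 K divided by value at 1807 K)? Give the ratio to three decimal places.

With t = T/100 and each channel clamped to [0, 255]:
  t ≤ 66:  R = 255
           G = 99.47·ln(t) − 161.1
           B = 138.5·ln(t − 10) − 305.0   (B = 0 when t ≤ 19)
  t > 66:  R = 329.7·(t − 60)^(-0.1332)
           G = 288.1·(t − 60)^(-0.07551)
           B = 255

At 1807 K (t = 18.07):
  G = 99.47·ln 18.07 − 161.1 = 99.47·2.8943 − 161.1 = 126.791.
At 12197 K (t = 121.97):
  G = 288.1·(121.97 − 60)^(-0.07551) = 288.1·61.97^(-0.07551) = 288.1·0.73227 = 210.968.
Gain = 210.968 / 126.791 = 1.6639 → 1.664.

1.664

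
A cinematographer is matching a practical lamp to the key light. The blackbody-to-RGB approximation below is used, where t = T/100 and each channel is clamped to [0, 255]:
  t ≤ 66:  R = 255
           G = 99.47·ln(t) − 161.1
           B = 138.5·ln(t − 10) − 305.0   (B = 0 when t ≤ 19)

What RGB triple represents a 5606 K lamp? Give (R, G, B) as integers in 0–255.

t = 5606/100 = 56.06; the t ≤ 66 branch applies.
R = 255 by definition for t ≤ 66.
G = 99.47·ln 56.06 − 161.1 = 99.47·4.0264 − 161.1 = 239.408.
B = 138.5·ln(56.06 − 10) − 305.0 = 138.5·ln 46.06 − 305.0 = 138.5·3.8299 − 305.0 = 225.447.
Rounded: (255, 239, 225).

(255, 239, 225)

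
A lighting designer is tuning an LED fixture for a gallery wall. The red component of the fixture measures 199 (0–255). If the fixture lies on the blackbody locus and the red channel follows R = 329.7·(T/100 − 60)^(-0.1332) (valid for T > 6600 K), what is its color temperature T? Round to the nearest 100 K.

10400 K

(t − 60)^(-0.1332) = 199/329.7 = 0.60358.
t − 60 = 0.60358^(1/-0.1332) = 0.60358^(-7.508) = 44.273, so t = 104.273.
T = 100·t = 10427 K → 10400 K to the nearest 100 K.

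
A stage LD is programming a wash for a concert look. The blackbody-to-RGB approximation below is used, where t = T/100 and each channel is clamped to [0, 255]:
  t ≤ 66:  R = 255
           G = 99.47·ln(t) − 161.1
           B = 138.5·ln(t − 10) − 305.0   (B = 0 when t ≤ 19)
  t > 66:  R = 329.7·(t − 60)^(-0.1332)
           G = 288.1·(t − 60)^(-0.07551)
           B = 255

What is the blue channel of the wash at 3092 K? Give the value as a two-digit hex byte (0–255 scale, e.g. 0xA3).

t = 3092/100 = 30.92; the t ≤ 66 branch applies.
B = 138.5·ln(30.92 − 10) − 305.0 = 138.5·ln 20.92 − 305.0 = 138.5·3.0407 − 305.0 = 116.138.
Rounded: 116; in hex, 0x74.

0x74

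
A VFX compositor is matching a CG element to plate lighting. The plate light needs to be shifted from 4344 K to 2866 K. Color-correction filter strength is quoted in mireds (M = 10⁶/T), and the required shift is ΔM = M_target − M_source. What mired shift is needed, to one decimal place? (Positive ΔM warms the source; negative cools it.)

M_source = 10⁶/4344 = 230.203; M_target = 10⁶/2866 = 348.918.
ΔM = 348.918 − 230.203 = 118.716 → +118.7 mireds, a warming shift.

+118.7 mireds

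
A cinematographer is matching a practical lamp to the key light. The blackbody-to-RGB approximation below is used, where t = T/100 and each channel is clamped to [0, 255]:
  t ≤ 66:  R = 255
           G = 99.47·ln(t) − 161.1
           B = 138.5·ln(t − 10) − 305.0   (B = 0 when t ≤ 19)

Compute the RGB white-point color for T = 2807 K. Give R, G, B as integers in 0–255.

R=255, G=171, B=96

t = 2807/100 = 28.07; the t ≤ 66 branch applies.
R = 255 by definition for t ≤ 66.
G = 99.47·ln 28.07 − 161.1 = 99.47·3.3347 − 161.1 = 170.603.
B = 138.5·ln(28.07 − 10) − 305.0 = 138.5·ln 18.07 − 305.0 = 138.5·2.8943 − 305.0 = 95.854.
Rounded: (255, 171, 96).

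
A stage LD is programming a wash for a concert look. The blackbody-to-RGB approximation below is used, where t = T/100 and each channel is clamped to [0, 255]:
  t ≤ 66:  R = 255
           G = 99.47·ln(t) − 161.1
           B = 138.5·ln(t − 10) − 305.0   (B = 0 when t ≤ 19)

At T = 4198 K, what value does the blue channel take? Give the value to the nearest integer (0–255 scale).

t = 4198/100 = 41.98; the t ≤ 66 branch applies.
B = 138.5·ln(41.98 − 10) − 305.0 = 138.5·ln 31.98 − 305.0 = 138.5·3.4651 − 305.0 = 174.918.
Rounded: 175.

175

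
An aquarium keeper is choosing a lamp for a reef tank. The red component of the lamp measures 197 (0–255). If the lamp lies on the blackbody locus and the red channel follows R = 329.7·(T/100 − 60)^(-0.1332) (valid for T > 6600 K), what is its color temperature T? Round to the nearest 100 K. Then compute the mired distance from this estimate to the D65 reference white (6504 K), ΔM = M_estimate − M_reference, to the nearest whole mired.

(t − 60)^(-0.1332) = 197/329.7 = 0.59751.
t − 60 = 0.59751^(1/-0.1332) = 0.59751^(-7.508) = 47.761, so t = 107.761.
T = 100·t = 10776 K → 10800 K to the nearest 100 K.
M_estimate = 10⁶/10800 = 92.59; M_reference = 10⁶/6504 = 153.75.
ΔM = 92.59 − 153.75 = -61.16 → -61 mireds.

-61 mireds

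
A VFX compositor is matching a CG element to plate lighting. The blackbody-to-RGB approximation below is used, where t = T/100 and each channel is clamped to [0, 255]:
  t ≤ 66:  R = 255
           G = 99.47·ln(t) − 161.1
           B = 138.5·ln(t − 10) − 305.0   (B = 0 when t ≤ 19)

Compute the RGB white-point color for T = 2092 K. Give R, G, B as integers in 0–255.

t = 2092/100 = 20.92; the t ≤ 66 branch applies.
R = 255 by definition for t ≤ 66.
G = 99.47·ln 20.92 − 161.1 = 99.47·3.0407 − 161.1 = 141.359.
B = 138.5·ln(20.92 − 10) − 305.0 = 138.5·ln 10.92 − 305.0 = 138.5·2.3906 − 305.0 = 26.098.
Rounded: (255, 141, 26).

R=255, G=141, B=26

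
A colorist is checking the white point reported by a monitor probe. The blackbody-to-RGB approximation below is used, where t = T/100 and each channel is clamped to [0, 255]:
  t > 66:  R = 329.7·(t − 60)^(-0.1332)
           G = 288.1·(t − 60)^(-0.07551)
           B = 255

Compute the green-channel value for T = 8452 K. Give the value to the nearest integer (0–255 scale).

226

t = 8452/100 = 84.52; the t > 66 branch applies.
G = 288.1·(84.52 − 60)^(-0.07551) = 288.1·24.52^(-0.07551) = 288.1·0.78538 = 226.267.
Rounded: 226.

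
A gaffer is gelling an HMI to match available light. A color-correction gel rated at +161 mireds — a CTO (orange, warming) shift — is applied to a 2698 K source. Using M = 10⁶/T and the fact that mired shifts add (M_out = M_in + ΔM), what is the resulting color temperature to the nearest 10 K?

1880 K

M_in = 10⁶/2698 = 370.64 mireds.
M_out = 370.64 + (+161) = 531.64 mireds.
T_out = 10⁶/531.64 = 1881.0 K → 1880 K.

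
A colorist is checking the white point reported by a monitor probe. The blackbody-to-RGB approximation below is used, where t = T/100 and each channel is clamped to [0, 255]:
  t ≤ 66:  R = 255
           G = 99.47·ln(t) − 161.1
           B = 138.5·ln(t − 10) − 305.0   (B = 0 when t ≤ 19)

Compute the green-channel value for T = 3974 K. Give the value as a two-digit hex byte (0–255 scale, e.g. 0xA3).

t = 3974/100 = 39.74; the t ≤ 66 branch applies.
G = 99.47·ln 39.74 − 161.1 = 99.47·3.6824 − 161.1 = 205.184.
Rounded: 205; in hex, 0xCD.

0xCD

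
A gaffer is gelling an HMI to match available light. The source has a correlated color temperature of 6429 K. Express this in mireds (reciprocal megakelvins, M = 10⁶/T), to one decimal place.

M = 10⁶ / 6429 = 155.545 → 155.5 mireds.

155.5 mireds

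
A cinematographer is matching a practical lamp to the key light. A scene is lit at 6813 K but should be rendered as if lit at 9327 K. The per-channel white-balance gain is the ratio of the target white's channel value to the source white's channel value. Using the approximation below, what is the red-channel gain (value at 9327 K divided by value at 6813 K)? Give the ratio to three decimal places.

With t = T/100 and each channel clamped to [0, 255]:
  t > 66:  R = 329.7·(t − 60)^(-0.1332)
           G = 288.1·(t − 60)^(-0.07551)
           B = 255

At 6813 K (t = 68.13):
  R = 329.7·(68.13 − 60)^(-0.1332) = 329.7·8.13^(-0.1332) = 329.7·0.75644 = 249.399.
At 9327 K (t = 93.27):
  R = 329.7·(93.27 − 60)^(-0.1332) = 329.7·33.27^(-0.1332) = 329.7·0.62699 = 206.720.
Gain = 206.720 / 249.399 = 0.8289 → 0.829.

0.829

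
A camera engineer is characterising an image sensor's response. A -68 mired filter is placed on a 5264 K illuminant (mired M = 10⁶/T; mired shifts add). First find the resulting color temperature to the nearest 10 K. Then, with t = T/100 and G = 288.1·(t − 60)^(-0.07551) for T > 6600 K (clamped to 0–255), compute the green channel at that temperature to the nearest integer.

M_in = 10⁶/5264 = 189.97; M_out = 189.97 + (-68) = 121.97.
T_out = 10⁶/121.97 = 8198.8 K → 8200 K; t = 82.
G = 288.1·(82 − 60)^(-0.07551) = 288.1·22^(-0.07551) = 288.1·0.79183 = 228.127.
Rounded: 228.

228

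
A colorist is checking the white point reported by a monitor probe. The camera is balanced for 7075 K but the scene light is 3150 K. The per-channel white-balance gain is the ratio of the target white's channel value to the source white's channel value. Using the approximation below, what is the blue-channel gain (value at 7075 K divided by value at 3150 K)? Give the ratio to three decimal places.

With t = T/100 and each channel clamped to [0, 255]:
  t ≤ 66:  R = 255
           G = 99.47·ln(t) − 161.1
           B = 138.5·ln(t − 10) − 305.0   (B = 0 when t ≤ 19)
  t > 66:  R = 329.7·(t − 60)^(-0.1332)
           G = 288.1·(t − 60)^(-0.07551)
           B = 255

2.126

At 3150 K (t = 31.5):
  B = 138.5·ln(31.5 − 10) − 305.0 = 138.5·ln 21.5 − 305.0 = 138.5·3.0681 − 305.0 = 119.925.
At 7075 K (t = 70.75):
  B = 255 by definition for t > 66.
Gain = 255.000 / 119.925 = 2.1263 → 2.126.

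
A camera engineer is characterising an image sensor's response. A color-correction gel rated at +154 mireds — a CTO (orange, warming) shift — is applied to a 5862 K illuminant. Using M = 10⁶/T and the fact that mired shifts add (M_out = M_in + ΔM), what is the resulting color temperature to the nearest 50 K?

3100 K

M_in = 10⁶/5862 = 170.59 mireds.
M_out = 170.59 + (+154) = 324.59 mireds.
T_out = 10⁶/324.59 = 3080.8 K → 3100 K.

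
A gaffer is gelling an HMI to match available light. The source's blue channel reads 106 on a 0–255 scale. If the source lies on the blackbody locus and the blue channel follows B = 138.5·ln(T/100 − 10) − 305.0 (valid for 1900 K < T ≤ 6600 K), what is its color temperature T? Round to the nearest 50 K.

2950 K

ln(t − 10) = (106 + 305.0) / 138.5 = 2.9675.
t − 10 = e^2.9675 = 19.443, so t = 29.443.
T = 100·t = 2944 K → 2950 K to the nearest 50 K.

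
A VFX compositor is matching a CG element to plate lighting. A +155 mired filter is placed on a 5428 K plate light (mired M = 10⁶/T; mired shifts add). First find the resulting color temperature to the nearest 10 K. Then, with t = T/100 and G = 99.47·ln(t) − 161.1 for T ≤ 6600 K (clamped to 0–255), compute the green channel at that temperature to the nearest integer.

176

M_in = 10⁶/5428 = 184.23; M_out = 184.23 + (+155) = 339.23.
T_out = 10⁶/339.23 = 2947.9 K → 2950 K; t = 29.5.
G = 99.47·ln 29.5 − 161.1 = 99.47·3.3844 − 161.1 = 175.545.
Rounded: 176.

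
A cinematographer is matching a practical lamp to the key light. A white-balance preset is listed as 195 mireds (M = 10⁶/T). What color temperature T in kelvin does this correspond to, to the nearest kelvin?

T = 10⁶ / 195 = 5128.21 K → 5128 K.

5128 K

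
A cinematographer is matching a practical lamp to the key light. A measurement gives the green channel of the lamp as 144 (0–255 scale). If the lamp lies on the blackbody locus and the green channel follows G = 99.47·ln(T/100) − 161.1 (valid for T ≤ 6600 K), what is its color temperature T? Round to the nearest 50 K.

ln t = (144 + 161.1) / 99.47 = 3.0673.
t = e^3.0673 = 21.483.
T = 100·t = 2148 K → 2150 K to the nearest 50 K.

2150 K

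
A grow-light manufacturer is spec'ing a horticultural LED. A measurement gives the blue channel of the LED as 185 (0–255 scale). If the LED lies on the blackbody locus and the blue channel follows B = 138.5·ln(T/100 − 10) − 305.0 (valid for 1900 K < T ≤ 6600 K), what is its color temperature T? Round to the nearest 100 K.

4400 K

ln(t − 10) = (185 + 305.0) / 138.5 = 3.5379.
t − 10 = e^3.5379 = 34.395, so t = 44.395.
T = 100·t = 4439 K → 4400 K to the nearest 100 K.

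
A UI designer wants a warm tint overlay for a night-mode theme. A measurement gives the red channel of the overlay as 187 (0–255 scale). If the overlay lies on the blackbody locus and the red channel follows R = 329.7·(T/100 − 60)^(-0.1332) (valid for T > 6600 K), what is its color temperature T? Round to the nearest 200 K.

(t − 60)^(-0.1332) = 187/329.7 = 0.56718.
t − 60 = 0.56718^(1/-0.1332) = 0.56718^(-7.508) = 70.620, so t = 130.620.
T = 100·t = 13062 K → 13000 K to the nearest 200 K.

13000 K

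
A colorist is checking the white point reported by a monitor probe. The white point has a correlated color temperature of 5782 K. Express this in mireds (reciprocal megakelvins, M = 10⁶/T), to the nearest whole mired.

M = 10⁶ / 5782 = 172.951 → 173 mireds.

173 mireds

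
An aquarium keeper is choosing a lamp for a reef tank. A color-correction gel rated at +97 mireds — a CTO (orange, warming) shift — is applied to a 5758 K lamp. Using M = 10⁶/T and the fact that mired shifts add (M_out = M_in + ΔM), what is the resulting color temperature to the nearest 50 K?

M_in = 10⁶/5758 = 173.67 mireds.
M_out = 173.67 + (+97) = 270.67 mireds.
T_out = 10⁶/270.67 = 3694.5 K → 3700 K.

3700 K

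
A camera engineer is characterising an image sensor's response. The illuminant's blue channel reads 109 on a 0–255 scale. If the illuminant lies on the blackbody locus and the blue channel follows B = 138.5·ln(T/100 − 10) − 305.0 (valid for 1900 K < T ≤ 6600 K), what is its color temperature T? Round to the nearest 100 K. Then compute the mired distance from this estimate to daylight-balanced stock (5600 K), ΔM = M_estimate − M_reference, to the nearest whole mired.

+155 mireds

ln(t − 10) = (109 + 305.0) / 138.5 = 2.9892.
t − 10 = e^2.9892 = 19.869, so t = 29.869.
T = 100·t = 2987 K → 3000 K to the nearest 100 K.
M_estimate = 10⁶/3000 = 333.33; M_reference = 10⁶/5600 = 178.57.
ΔM = 333.33 − 178.57 = 154.76 → +155 mireds.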